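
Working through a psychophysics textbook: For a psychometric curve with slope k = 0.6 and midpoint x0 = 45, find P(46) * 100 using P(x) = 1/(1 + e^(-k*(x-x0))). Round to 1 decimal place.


P(x) = 1/(1 + e^(-0.6*(46 - 45)))
Exponent = -0.6 * 1 = -0.6
e^(-0.6) = 0.548812
P = 1/(1 + 0.548812) = 0.645656
Percentage = 64.6


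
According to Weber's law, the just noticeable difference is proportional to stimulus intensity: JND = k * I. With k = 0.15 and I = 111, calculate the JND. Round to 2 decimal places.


JND = k * I
JND = 0.15 * 111
= 16.65


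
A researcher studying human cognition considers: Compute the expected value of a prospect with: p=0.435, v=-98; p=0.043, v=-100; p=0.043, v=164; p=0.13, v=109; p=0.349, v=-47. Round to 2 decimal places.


EU = sum(p_i * v_i)
0.435 * -98 = -42.63
0.043 * -100 = -4.3
0.043 * 164 = 7.052
0.13 * 109 = 14.17
0.349 * -47 = -16.403
EU = -42.63 + -4.3 + 7.052 + 14.17 + -16.403
= -42.11


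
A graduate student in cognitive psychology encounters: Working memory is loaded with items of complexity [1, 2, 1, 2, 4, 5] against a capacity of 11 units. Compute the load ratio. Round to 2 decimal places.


Total complexity = 1 + 2 + 1 + 2 + 4 + 5 = 15
Load = total / capacity = 15 / 11
= 1.36


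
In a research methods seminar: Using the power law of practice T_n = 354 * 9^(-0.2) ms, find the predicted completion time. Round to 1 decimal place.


T_n = 354 * 9^(-0.2)
9^(-0.2) = 0.644394
T_n = 354 * 0.644394
= 228.1 ms


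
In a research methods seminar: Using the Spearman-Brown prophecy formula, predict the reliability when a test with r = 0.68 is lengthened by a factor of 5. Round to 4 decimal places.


r_new = n*r / (1 + (n-1)*r)
Numerator = 5 * 0.68 = 3.4
Denominator = 1 + 4 * 0.68 = 3.72
r_new = 3.4 / 3.72
= 0.9140


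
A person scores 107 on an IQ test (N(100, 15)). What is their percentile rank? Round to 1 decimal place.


z = (IQ - mean) / SD
z = (107 - 100) / 15 = 0.4667
Percentile = Phi(0.4667) * 100
Phi(0.4667) = 0.679643
= 68.0


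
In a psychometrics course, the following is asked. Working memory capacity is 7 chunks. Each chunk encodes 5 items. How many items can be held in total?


Total items = chunks * items_per_chunk
= 7 * 5
= 35


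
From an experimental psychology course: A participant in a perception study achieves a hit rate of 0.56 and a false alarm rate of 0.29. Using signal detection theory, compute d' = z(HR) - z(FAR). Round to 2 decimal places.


d' = z(HR) - z(FAR)
z(0.56) = 0.151
z(0.29) = -0.5534
d' = 0.151 - -0.5534
= 0.70


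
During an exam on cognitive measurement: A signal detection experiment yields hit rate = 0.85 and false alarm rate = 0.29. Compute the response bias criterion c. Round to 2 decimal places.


c = -0.5 * (z(HR) + z(FAR))
z(0.85) = 1.0364
z(0.29) = -0.5534
c = -0.5 * (1.0364 + -0.5534)
= -0.5 * 0.483
= -0.24


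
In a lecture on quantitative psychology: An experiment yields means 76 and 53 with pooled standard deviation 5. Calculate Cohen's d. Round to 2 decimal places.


Cohen's d = (M1 - M2) / S_pooled
= (76 - 53) / 5
= 23 / 5
= 4.60


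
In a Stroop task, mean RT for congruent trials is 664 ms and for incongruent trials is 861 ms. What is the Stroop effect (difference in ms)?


Stroop effect = RT(incongruent) - RT(congruent)
= 861 - 664
= 197 ms


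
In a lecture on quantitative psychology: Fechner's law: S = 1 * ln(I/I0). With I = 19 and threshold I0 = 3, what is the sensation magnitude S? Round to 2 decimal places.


S = 1 * ln(19/3)
I/I0 = 6.333333
ln(6.333333) = 1.8458
S = 1 * 1.8458
= 1.85


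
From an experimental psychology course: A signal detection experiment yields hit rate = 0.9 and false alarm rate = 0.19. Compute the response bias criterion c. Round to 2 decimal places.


c = -0.5 * (z(HR) + z(FAR))
z(0.9) = 1.2816
z(0.19) = -0.8779
c = -0.5 * (1.2816 + -0.8779)
= -0.5 * 0.4037
= -0.20


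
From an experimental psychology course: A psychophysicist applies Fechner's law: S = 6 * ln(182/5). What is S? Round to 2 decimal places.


S = 6 * ln(182/5)
I/I0 = 36.4
ln(36.4) = 3.5946
S = 6 * 3.5946
= 21.57


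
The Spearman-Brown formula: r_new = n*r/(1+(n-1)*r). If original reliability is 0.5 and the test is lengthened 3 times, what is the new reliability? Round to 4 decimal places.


r_new = n*r / (1 + (n-1)*r)
Numerator = 3 * 0.5 = 1.5
Denominator = 1 + 2 * 0.5 = 2.0
r_new = 1.5 / 2.0
= 0.7500


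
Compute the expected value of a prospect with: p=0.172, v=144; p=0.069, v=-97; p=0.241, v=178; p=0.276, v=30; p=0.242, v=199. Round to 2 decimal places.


EU = sum(p_i * v_i)
0.172 * 144 = 24.768
0.069 * -97 = -6.693
0.241 * 178 = 42.898
0.276 * 30 = 8.28
0.242 * 199 = 48.158
EU = 24.768 + -6.693 + 42.898 + 8.28 + 48.158
= 117.41


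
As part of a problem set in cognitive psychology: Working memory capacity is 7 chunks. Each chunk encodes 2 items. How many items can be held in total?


Total items = chunks * items_per_chunk
= 7 * 2
= 14


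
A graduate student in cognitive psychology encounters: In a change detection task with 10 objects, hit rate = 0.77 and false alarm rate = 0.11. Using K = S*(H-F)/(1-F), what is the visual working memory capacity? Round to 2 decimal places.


K = S * (H - F) / (1 - F)
H - F = 0.66
1 - F = 0.89
K = 10 * 0.66 / 0.89
= 7.42


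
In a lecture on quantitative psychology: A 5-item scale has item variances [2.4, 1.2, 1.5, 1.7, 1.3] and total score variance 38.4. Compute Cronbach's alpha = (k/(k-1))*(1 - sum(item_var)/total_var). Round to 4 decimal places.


alpha = (k/(k-1)) * (1 - sum(s_i^2)/s_total^2)
sum(item variances) = 8.1
k/(k-1) = 5/4 = 1.25
1 - 8.1/38.4 = 1 - 0.210938 = 0.789062
alpha = 1.25 * 0.789062
= 0.9863


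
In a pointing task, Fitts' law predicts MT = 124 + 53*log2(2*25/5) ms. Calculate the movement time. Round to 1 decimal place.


MT = 124 + 53 * log2(2*25/5)
2D/W = 10.0
log2(10.0) = 3.3219
MT = 124 + 53 * 3.3219
= 300.1 ms


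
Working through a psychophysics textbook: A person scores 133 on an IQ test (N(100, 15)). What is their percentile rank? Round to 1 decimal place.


z = (IQ - mean) / SD
z = (133 - 100) / 15 = 2.2
Percentile = Phi(2.2) * 100
Phi(2.2) = 0.986097
= 98.6


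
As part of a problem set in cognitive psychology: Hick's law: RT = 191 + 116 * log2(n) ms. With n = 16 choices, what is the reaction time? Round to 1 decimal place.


RT = 191 + 116 * log2(16)
log2(16) = 4.0
RT = 191 + 116 * 4.0
= 191 + 464.0
= 655.0 ms


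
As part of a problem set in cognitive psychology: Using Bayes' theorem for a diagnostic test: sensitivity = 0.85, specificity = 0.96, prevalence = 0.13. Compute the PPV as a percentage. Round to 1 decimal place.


PPV = (sens * prev) / (sens * prev + (1-spec) * (1-prev))
Numerator = 0.85 * 0.13 = 0.1105
P(positive and no disease) = (1 - spec) * (1 - prev) = (1 - 0.96) * (1 - 0.13) = 0.0348
Denominator = 0.1105 + 0.0348 = 0.1453
PPV = 0.1105 / 0.1453 = 0.760496
As percentage = 76.0


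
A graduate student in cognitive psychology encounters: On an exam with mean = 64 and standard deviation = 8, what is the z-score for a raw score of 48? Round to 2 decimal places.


z = (X - mu) / sigma
= (48 - 64) / 8
= -16 / 8
= -2.00


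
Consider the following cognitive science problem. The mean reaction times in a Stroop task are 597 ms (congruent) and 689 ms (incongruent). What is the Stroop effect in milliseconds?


Stroop effect = RT(incongruent) - RT(congruent)
= 689 - 597
= 92 ms


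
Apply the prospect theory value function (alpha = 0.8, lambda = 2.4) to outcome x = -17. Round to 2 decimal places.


Since x = -17 < 0, use v(x) = -lambda*(-x)^alpha
(-x) = 17
17^0.8 = 9.6463
v(-17) = -2.4 * 9.6463
= -23.15


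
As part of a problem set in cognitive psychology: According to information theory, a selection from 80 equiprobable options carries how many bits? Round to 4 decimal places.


H = log2(n)
H = log2(80)
= 6.3219


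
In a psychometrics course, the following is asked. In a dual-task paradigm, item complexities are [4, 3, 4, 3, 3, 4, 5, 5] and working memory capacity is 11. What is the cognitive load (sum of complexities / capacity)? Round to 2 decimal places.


Total complexity = 4 + 3 + 4 + 3 + 3 + 4 + 5 + 5 = 31
Load = total / capacity = 31 / 11
= 2.82


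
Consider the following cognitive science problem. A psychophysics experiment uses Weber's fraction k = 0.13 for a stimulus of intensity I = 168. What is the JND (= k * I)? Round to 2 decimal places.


JND = k * I
JND = 0.13 * 168
= 21.84


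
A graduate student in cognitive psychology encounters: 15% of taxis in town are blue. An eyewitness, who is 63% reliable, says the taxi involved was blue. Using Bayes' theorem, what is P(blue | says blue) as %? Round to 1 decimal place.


P(blue | says blue) = P(says blue | blue)*P(blue) / [P(says blue | blue)*P(blue) + P(says blue | not blue)*P(not blue)]
Numerator = 0.63 * 0.15 = 0.0945
False identification = 0.37 * 0.85 = 0.3145
P = 0.0945 / (0.0945 + 0.3145)
= 0.0945 / 0.409
As percentage = 23.1


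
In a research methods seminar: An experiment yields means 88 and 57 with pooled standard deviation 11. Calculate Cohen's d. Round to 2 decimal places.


Cohen's d = (M1 - M2) / S_pooled
= (88 - 57) / 11
= 31 / 11
= 2.82


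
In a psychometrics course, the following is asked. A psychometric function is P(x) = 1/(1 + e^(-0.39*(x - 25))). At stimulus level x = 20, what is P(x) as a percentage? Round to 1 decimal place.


P(x) = 1/(1 + e^(-0.39*(20 - 25)))
Exponent = -0.39 * -5 = 1.95
e^(1.95) = 7.028688
P = 1/(1 + 7.028688) = 0.124553
Percentage = 12.5


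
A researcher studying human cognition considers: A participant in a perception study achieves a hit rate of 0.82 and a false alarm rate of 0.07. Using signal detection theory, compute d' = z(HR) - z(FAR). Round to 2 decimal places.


d' = z(HR) - z(FAR)
z(0.82) = 0.9154
z(0.07) = -1.4758
d' = 0.9154 - -1.4758
= 2.39


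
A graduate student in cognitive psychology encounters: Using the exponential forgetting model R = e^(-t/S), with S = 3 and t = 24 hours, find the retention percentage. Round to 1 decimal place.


R = e^(-t/S)
-t/S = -24/3 = -8.0
R = e^(-8.0) = 0.000335
Percentage = 0.000335 * 100
= 0.0


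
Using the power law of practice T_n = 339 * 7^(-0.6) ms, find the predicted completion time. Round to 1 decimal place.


T_n = 339 * 7^(-0.6)
7^(-0.6) = 0.311129
T_n = 339 * 0.311129
= 105.5 ms


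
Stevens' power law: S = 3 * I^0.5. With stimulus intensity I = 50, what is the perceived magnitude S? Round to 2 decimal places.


S = 3 * 50^0.5
50^0.5 = 7.0711
S = 3 * 7.0711
= 21.21


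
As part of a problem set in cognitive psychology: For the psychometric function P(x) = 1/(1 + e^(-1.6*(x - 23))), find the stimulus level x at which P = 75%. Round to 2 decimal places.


At P = 0.75: 0.75 = 1/(1 + e^(-k*(x-x0)))
Solving: e^(-k*(x-x0)) = 1/3
x = x0 + ln(3)/k
ln(3) = 1.0986
x = 23 + 1.0986/1.6
= 23 + 0.6866
= 23.69


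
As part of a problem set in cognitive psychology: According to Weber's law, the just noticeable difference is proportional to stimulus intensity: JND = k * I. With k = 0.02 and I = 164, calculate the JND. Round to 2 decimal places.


JND = k * I
JND = 0.02 * 164
= 3.28


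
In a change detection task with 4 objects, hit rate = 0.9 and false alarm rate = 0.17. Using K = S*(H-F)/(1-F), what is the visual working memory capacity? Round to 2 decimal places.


K = S * (H - F) / (1 - F)
H - F = 0.73
1 - F = 0.83
K = 4 * 0.73 / 0.83
= 3.52


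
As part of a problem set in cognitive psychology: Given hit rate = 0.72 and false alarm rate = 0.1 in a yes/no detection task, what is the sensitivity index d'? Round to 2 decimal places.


d' = z(HR) - z(FAR)
z(0.72) = 0.5828
z(0.1) = -1.2816
d' = 0.5828 - -1.2816
= 1.86


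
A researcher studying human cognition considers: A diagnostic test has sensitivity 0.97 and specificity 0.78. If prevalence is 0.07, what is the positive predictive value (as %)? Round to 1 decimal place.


PPV = (sens * prev) / (sens * prev + (1-spec) * (1-prev))
Numerator = 0.97 * 0.07 = 0.0679
P(positive and no disease) = (1 - spec) * (1 - prev) = (1 - 0.78) * (1 - 0.07) = 0.2046
Denominator = 0.0679 + 0.2046 = 0.2725
PPV = 0.0679 / 0.2725 = 0.249174
As percentage = 24.9


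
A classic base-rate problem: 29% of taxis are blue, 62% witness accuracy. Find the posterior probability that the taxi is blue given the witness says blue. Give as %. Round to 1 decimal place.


P(blue | says blue) = P(says blue | blue)*P(blue) / [P(says blue | blue)*P(blue) + P(says blue | not blue)*P(not blue)]
Numerator = 0.62 * 0.29 = 0.1798
False identification = 0.38 * 0.71 = 0.2698
P = 0.1798 / (0.1798 + 0.2698)
= 0.1798 / 0.4496
As percentage = 40.0


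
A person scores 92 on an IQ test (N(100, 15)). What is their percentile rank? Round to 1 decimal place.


z = (IQ - mean) / SD
z = (92 - 100) / 15 = -0.5333
Percentile = Phi(-0.5333) * 100
Phi(-0.5333) = 0.296913
= 29.7


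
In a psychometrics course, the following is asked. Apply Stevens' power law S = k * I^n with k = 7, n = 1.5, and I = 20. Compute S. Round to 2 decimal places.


S = 7 * 20^1.5
20^1.5 = 89.4427
S = 7 * 89.4427
= 626.10


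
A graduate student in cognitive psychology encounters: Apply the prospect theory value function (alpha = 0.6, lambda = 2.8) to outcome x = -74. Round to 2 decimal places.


Since x = -74 < 0, use v(x) = -lambda*(-x)^alpha
(-x) = 74
74^0.6 = 13.2294
v(-74) = -2.8 * 13.2294
= -37.04


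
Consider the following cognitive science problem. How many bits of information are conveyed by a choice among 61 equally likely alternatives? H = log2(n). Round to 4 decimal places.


H = log2(n)
H = log2(61)
= 5.9307


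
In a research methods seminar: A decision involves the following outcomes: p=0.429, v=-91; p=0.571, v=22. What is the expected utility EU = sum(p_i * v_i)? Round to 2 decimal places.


EU = sum(p_i * v_i)
0.429 * -91 = -39.039
0.571 * 22 = 12.562
EU = -39.039 + 12.562
= -26.48


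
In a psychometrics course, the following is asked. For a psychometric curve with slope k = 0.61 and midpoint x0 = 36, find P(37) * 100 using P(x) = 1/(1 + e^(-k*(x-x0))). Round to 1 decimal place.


P(x) = 1/(1 + e^(-0.61*(37 - 36)))
Exponent = -0.61 * 1 = -0.61
e^(-0.61) = 0.543351
P = 1/(1 + 0.543351) = 0.647941
Percentage = 64.8


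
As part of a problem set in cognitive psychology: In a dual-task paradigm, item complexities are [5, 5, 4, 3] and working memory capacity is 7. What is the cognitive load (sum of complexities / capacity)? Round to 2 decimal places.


Total complexity = 5 + 5 + 4 + 3 = 17
Load = total / capacity = 17 / 7
= 2.43


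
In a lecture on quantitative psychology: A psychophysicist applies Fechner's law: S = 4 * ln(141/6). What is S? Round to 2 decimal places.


S = 4 * ln(141/6)
I/I0 = 23.5
ln(23.5) = 3.157
S = 4 * 3.157
= 12.63


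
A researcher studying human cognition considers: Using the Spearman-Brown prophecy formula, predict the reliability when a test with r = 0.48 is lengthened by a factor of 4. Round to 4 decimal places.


r_new = n*r / (1 + (n-1)*r)
Numerator = 4 * 0.48 = 1.92
Denominator = 1 + 3 * 0.48 = 2.44
r_new = 1.92 / 2.44
= 0.7869


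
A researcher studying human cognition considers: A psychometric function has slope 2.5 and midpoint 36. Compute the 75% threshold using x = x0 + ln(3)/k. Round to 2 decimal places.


At P = 0.75: 0.75 = 1/(1 + e^(-k*(x-x0)))
Solving: e^(-k*(x-x0)) = 1/3
x = x0 + ln(3)/k
ln(3) = 1.0986
x = 36 + 1.0986/2.5
= 36 + 0.4394
= 36.44


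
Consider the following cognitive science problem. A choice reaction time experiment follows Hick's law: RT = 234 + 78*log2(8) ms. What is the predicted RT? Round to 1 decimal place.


RT = 234 + 78 * log2(8)
log2(8) = 3.0
RT = 234 + 78 * 3.0
= 234 + 234.0
= 468.0 ms


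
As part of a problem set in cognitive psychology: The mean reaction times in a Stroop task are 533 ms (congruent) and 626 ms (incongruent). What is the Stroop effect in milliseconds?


Stroop effect = RT(incongruent) - RT(congruent)
= 626 - 533
= 93 ms


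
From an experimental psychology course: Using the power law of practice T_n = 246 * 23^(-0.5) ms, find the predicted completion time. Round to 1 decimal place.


T_n = 246 * 23^(-0.5)
23^(-0.5) = 0.208514
T_n = 246 * 0.208514
= 51.3 ms


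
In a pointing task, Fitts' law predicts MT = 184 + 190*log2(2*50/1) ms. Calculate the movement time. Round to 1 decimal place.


MT = 184 + 190 * log2(2*50/1)
2D/W = 100.0
log2(100.0) = 6.6439
MT = 184 + 190 * 6.6439
= 1446.3 ms


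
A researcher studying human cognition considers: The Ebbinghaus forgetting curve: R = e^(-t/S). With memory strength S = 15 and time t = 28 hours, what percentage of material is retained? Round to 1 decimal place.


R = e^(-t/S)
-t/S = -28/15 = -1.866667
R = e^(-1.866667) = 0.154638
Percentage = 0.154638 * 100
= 15.5


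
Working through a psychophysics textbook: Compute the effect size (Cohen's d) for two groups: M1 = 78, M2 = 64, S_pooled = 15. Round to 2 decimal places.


Cohen's d = (M1 - M2) / S_pooled
= (78 - 64) / 15
= 14 / 15
= 0.93


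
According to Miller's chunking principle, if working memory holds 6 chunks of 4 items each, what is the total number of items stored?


Total items = chunks * items_per_chunk
= 6 * 4
= 24


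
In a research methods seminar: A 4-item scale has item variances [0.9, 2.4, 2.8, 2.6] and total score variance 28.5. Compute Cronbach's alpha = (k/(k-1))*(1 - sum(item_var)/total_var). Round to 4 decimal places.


alpha = (k/(k-1)) * (1 - sum(s_i^2)/s_total^2)
sum(item variances) = 8.7
k/(k-1) = 4/3 = 1.333333
1 - 8.7/28.5 = 1 - 0.305263 = 0.694737
alpha = 1.333333 * 0.694737
= 0.9263


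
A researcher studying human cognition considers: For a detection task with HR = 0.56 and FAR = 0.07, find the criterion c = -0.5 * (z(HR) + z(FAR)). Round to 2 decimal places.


c = -0.5 * (z(HR) + z(FAR))
z(0.56) = 0.151
z(0.07) = -1.4758
c = -0.5 * (0.151 + -1.4758)
= -0.5 * -1.3248
= 0.66


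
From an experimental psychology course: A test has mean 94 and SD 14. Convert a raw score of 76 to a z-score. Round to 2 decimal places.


z = (X - mu) / sigma
= (76 - 94) / 14
= -18 / 14
= -1.29


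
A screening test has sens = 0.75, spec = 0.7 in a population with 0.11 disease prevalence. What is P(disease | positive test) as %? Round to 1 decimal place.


PPV = (sens * prev) / (sens * prev + (1-spec) * (1-prev))
Numerator = 0.75 * 0.11 = 0.0825
P(positive and no disease) = (1 - spec) * (1 - prev) = (1 - 0.7) * (1 - 0.11) = 0.267
Denominator = 0.0825 + 0.267 = 0.3495
PPV = 0.0825 / 0.3495 = 0.236052
As percentage = 23.6


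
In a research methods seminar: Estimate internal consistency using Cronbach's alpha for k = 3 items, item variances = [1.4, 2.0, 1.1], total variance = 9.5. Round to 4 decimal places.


alpha = (k/(k-1)) * (1 - sum(s_i^2)/s_total^2)
sum(item variances) = 4.5
k/(k-1) = 3/2 = 1.5
1 - 4.5/9.5 = 1 - 0.473684 = 0.526316
alpha = 1.5 * 0.526316
= 0.7895


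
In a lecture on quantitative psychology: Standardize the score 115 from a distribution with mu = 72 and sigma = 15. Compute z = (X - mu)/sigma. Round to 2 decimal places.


z = (X - mu) / sigma
= (115 - 72) / 15
= 43 / 15
= 2.87


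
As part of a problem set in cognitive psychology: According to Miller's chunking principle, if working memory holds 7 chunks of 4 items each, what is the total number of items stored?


Total items = chunks * items_per_chunk
= 7 * 4
= 28


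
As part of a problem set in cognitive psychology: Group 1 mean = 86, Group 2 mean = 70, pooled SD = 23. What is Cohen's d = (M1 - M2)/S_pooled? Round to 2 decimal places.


Cohen's d = (M1 - M2) / S_pooled
= (86 - 70) / 23
= 16 / 23
= 0.70


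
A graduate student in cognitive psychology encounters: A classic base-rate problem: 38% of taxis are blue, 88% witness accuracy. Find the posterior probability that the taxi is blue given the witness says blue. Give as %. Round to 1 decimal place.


P(blue | says blue) = P(says blue | blue)*P(blue) / [P(says blue | blue)*P(blue) + P(says blue | not blue)*P(not blue)]
Numerator = 0.88 * 0.38 = 0.3344
False identification = 0.12 * 0.62 = 0.0744
P = 0.3344 / (0.3344 + 0.0744)
= 0.3344 / 0.4088
As percentage = 81.8


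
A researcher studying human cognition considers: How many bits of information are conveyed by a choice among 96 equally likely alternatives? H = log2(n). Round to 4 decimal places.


H = log2(n)
H = log2(96)
= 6.5850


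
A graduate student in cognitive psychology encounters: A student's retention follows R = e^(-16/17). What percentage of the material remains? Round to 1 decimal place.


R = e^(-t/S)
-t/S = -16/17 = -0.941176
R = e^(-0.941176) = 0.390169
Percentage = 0.390169 * 100
= 39.0


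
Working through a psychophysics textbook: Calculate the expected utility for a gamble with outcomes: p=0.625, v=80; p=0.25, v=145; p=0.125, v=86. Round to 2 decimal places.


EU = sum(p_i * v_i)
0.625 * 80 = 50.0
0.25 * 145 = 36.25
0.125 * 86 = 10.75
EU = 50.0 + 36.25 + 10.75
= 97.00


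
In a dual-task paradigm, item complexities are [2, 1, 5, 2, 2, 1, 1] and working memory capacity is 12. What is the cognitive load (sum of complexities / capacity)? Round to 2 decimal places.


Total complexity = 2 + 1 + 5 + 2 + 2 + 1 + 1 = 14
Load = total / capacity = 14 / 12
= 1.17


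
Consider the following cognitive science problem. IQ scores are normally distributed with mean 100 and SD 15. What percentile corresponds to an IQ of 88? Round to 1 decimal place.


z = (IQ - mean) / SD
z = (88 - 100) / 15 = -0.8
Percentile = Phi(-0.8) * 100
Phi(-0.8) = 0.211855
= 21.2


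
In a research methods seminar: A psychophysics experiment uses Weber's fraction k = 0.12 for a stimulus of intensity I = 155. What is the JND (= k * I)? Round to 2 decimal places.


JND = k * I
JND = 0.12 * 155
= 18.60


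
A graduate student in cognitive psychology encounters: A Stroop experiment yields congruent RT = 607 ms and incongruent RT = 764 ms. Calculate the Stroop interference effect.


Stroop effect = RT(incongruent) - RT(congruent)
= 764 - 607
= 157 ms


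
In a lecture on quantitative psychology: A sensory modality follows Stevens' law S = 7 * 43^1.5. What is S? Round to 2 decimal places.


S = 7 * 43^1.5
43^1.5 = 281.9699
S = 7 * 281.9699
= 1973.79


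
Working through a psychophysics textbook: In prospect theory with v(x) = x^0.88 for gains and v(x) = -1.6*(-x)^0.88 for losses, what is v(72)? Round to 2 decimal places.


Since x = 72 >= 0, use v(x) = x^0.88
72^0.88 = 43.0976
v(72) = 43.10


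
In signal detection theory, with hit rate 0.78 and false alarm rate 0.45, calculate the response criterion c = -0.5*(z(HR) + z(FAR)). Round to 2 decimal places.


c = -0.5 * (z(HR) + z(FAR))
z(0.78) = 0.7722
z(0.45) = -0.1257
c = -0.5 * (0.7722 + -0.1257)
= -0.5 * 0.6465
= -0.32


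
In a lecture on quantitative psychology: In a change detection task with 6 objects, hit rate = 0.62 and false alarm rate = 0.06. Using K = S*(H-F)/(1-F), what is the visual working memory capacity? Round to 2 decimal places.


K = S * (H - F) / (1 - F)
H - F = 0.56
1 - F = 0.94
K = 6 * 0.56 / 0.94
= 3.57


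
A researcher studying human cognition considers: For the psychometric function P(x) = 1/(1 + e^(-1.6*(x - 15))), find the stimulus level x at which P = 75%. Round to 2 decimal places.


At P = 0.75: 0.75 = 1/(1 + e^(-k*(x-x0)))
Solving: e^(-k*(x-x0)) = 1/3
x = x0 + ln(3)/k
ln(3) = 1.0986
x = 15 + 1.0986/1.6
= 15 + 0.6866
= 15.69


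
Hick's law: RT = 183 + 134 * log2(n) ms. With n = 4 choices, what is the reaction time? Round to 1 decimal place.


RT = 183 + 134 * log2(4)
log2(4) = 2.0
RT = 183 + 134 * 2.0
= 183 + 268.0
= 451.0 ms


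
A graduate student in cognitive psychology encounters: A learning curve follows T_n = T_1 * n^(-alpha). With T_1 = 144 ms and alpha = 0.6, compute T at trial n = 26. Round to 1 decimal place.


T_n = 144 * 26^(-0.6)
26^(-0.6) = 0.141585
T_n = 144 * 0.141585
= 20.4 ms


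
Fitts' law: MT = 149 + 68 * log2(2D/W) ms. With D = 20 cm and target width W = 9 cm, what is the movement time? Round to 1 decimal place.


MT = 149 + 68 * log2(2*20/9)
2D/W = 4.444444
log2(4.444444) = 2.152
MT = 149 + 68 * 2.152
= 295.3 ms


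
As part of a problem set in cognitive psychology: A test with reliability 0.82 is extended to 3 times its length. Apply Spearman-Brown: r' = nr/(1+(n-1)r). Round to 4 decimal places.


r_new = n*r / (1 + (n-1)*r)
Numerator = 3 * 0.82 = 2.46
Denominator = 1 + 2 * 0.82 = 2.64
r_new = 2.46 / 2.64
= 0.9318


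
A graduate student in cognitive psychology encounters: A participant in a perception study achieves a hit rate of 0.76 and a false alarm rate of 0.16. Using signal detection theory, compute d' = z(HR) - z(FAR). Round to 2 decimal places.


d' = z(HR) - z(FAR)
z(0.76) = 0.7063
z(0.16) = -0.9945
d' = 0.7063 - -0.9945
= 1.70


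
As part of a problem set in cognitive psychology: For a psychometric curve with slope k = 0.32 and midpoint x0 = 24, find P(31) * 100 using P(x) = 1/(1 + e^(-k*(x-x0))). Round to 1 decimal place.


P(x) = 1/(1 + e^(-0.32*(31 - 24)))
Exponent = -0.32 * 7 = -2.24
e^(-2.24) = 0.106459
P = 1/(1 + 0.106459) = 0.903784
Percentage = 90.4


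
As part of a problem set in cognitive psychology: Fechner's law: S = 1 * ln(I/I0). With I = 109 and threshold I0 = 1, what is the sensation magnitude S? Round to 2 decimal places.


S = 1 * ln(109/1)
I/I0 = 109.0
ln(109.0) = 4.6913
S = 1 * 4.6913
= 4.69


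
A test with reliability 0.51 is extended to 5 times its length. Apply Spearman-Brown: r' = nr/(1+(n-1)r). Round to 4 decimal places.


r_new = n*r / (1 + (n-1)*r)
Numerator = 5 * 0.51 = 2.55
Denominator = 1 + 4 * 0.51 = 3.04
r_new = 2.55 / 3.04
= 0.8388


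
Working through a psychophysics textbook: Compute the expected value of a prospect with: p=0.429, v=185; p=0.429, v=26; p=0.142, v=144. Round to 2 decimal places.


EU = sum(p_i * v_i)
0.429 * 185 = 79.365
0.429 * 26 = 11.154
0.142 * 144 = 20.448
EU = 79.365 + 11.154 + 20.448
= 110.97


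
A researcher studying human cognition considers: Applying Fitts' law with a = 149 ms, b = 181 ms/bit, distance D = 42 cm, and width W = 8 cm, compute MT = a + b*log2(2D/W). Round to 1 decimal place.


MT = 149 + 181 * log2(2*42/8)
2D/W = 10.5
log2(10.5) = 3.3923
MT = 149 + 181 * 3.3923
= 763.0 ms


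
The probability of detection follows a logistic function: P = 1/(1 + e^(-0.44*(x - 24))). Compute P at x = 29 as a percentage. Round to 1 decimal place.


P(x) = 1/(1 + e^(-0.44*(29 - 24)))
Exponent = -0.44 * 5 = -2.2
e^(-2.2) = 0.110803
P = 1/(1 + 0.110803) = 0.90025
Percentage = 90.0


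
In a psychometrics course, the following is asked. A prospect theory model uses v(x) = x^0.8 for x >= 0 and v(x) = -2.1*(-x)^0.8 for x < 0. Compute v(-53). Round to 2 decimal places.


Since x = -53 < 0, use v(x) = -lambda*(-x)^alpha
(-x) = 53
53^0.8 = 23.9564
v(-53) = -2.1 * 23.9564
= -50.31


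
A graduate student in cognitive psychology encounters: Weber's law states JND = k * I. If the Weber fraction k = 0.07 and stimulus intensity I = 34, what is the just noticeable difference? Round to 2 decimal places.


JND = k * I
JND = 0.07 * 34
= 2.38


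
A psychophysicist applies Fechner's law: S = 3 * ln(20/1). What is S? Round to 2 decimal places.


S = 3 * ln(20/1)
I/I0 = 20.0
ln(20.0) = 2.9957
S = 3 * 2.9957
= 8.99


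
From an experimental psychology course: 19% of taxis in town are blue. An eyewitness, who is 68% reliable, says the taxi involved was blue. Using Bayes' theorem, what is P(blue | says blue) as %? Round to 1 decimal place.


P(blue | says blue) = P(says blue | blue)*P(blue) / [P(says blue | blue)*P(blue) + P(says blue | not blue)*P(not blue)]
Numerator = 0.68 * 0.19 = 0.1292
False identification = 0.32 * 0.81 = 0.2592
P = 0.1292 / (0.1292 + 0.2592)
= 0.1292 / 0.3884
As percentage = 33.3


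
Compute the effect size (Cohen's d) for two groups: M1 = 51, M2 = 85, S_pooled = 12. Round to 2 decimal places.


Cohen's d = (M1 - M2) / S_pooled
= (51 - 85) / 12
= -34 / 12
= -2.83


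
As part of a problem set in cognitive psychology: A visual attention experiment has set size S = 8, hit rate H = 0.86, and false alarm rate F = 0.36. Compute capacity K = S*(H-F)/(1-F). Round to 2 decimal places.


K = S * (H - F) / (1 - F)
H - F = 0.5
1 - F = 0.64
K = 8 * 0.5 / 0.64
= 6.25


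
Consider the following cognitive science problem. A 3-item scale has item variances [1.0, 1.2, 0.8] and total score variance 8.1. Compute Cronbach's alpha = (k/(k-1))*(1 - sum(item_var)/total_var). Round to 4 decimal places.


alpha = (k/(k-1)) * (1 - sum(s_i^2)/s_total^2)
sum(item variances) = 3.0
k/(k-1) = 3/2 = 1.5
1 - 3.0/8.1 = 1 - 0.37037 = 0.62963
alpha = 1.5 * 0.62963
= 0.9444


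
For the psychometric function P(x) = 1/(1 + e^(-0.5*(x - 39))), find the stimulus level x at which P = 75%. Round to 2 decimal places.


At P = 0.75: 0.75 = 1/(1 + e^(-k*(x-x0)))
Solving: e^(-k*(x-x0)) = 1/3
x = x0 + ln(3)/k
ln(3) = 1.0986
x = 39 + 1.0986/0.5
= 39 + 2.1972
= 41.20


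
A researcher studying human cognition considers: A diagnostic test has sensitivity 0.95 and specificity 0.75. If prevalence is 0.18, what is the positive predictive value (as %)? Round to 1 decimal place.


PPV = (sens * prev) / (sens * prev + (1-spec) * (1-prev))
Numerator = 0.95 * 0.18 = 0.171
P(positive and no disease) = (1 - spec) * (1 - prev) = (1 - 0.75) * (1 - 0.18) = 0.205
Denominator = 0.171 + 0.205 = 0.376
PPV = 0.171 / 0.376 = 0.454787
As percentage = 45.5


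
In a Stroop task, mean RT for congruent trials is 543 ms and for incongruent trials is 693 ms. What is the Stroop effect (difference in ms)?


Stroop effect = RT(incongruent) - RT(congruent)
= 693 - 543
= 150 ms


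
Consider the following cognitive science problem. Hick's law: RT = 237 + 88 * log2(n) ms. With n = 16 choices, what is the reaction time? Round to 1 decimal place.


RT = 237 + 88 * log2(16)
log2(16) = 4.0
RT = 237 + 88 * 4.0
= 237 + 352.0
= 589.0 ms


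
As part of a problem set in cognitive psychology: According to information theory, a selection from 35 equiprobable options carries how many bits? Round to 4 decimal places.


H = log2(n)
H = log2(35)
= 5.1293


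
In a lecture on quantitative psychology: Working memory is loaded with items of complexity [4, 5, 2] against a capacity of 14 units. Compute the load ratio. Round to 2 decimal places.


Total complexity = 4 + 5 + 2 = 11
Load = total / capacity = 11 / 14
= 0.79


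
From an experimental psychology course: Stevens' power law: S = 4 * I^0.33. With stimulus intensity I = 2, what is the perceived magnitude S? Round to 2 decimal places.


S = 4 * 2^0.33
2^0.33 = 1.257
S = 4 * 1.257
= 5.03


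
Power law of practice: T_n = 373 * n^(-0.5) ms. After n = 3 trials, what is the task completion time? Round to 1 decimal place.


T_n = 373 * 3^(-0.5)
3^(-0.5) = 0.57735
T_n = 373 * 0.57735
= 215.4 ms


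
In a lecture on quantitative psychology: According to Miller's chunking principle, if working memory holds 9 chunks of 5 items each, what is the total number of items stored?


Total items = chunks * items_per_chunk
= 9 * 5
= 45


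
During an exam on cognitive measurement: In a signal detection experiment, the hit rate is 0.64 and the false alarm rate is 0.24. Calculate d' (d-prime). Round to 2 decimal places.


d' = z(HR) - z(FAR)
z(0.64) = 0.3585
z(0.24) = -0.7063
d' = 0.3585 - -0.7063
= 1.06


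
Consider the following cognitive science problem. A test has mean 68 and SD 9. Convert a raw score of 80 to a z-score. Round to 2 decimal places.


z = (X - mu) / sigma
= (80 - 68) / 9
= 12 / 9
= 1.33


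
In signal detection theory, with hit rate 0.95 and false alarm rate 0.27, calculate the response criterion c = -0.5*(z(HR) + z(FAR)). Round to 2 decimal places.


c = -0.5 * (z(HR) + z(FAR))
z(0.95) = 1.6449
z(0.27) = -0.6128
c = -0.5 * (1.6449 + -0.6128)
= -0.5 * 1.0321
= -0.52


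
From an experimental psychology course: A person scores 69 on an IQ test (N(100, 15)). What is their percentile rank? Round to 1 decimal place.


z = (IQ - mean) / SD
z = (69 - 100) / 15 = -2.0667
Percentile = Phi(-2.0667) * 100
Phi(-2.0667) = 0.019381
= 1.9


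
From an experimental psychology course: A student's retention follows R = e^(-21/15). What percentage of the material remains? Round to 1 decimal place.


R = e^(-t/S)
-t/S = -21/15 = -1.4
R = e^(-1.4) = 0.246597
Percentage = 0.246597 * 100
= 24.7


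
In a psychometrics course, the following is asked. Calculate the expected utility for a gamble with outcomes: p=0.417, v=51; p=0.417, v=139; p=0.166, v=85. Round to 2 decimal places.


EU = sum(p_i * v_i)
0.417 * 51 = 21.267
0.417 * 139 = 57.963
0.166 * 85 = 14.11
EU = 21.267 + 57.963 + 14.11
= 93.34


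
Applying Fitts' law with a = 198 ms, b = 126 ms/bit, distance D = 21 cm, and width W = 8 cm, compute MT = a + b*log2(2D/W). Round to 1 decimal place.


MT = 198 + 126 * log2(2*21/8)
2D/W = 5.25
log2(5.25) = 2.3923
MT = 198 + 126 * 2.3923
= 499.4 ms


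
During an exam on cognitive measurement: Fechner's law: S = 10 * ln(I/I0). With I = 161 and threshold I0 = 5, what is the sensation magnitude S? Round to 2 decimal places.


S = 10 * ln(161/5)
I/I0 = 32.2
ln(32.2) = 3.472
S = 10 * 3.472
= 34.72


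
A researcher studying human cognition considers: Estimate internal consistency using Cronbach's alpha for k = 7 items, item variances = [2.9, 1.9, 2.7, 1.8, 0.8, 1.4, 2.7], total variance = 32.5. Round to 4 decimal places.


alpha = (k/(k-1)) * (1 - sum(s_i^2)/s_total^2)
sum(item variances) = 14.2
k/(k-1) = 7/6 = 1.166667
1 - 14.2/32.5 = 1 - 0.436923 = 0.563077
alpha = 1.166667 * 0.563077
= 0.6569


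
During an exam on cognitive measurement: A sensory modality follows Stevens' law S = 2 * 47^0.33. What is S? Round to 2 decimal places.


S = 2 * 47^0.33
47^0.33 = 3.5628
S = 2 * 3.5628
= 7.13


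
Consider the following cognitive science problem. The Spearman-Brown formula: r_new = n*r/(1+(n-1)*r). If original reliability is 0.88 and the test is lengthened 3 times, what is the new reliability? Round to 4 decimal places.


r_new = n*r / (1 + (n-1)*r)
Numerator = 3 * 0.88 = 2.64
Denominator = 1 + 2 * 0.88 = 2.76
r_new = 2.64 / 2.76
= 0.9565


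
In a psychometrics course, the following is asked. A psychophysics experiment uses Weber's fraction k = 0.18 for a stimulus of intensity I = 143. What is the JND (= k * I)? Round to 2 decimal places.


JND = k * I
JND = 0.18 * 143
= 25.74


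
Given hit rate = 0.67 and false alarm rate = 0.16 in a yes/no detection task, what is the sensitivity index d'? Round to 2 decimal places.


d' = z(HR) - z(FAR)
z(0.67) = 0.4399
z(0.16) = -0.9945
d' = 0.4399 - -0.9945
= 1.43


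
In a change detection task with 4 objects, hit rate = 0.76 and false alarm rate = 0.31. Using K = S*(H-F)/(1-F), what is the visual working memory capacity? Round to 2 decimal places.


K = S * (H - F) / (1 - F)
H - F = 0.45
1 - F = 0.69
K = 4 * 0.45 / 0.69
= 2.61


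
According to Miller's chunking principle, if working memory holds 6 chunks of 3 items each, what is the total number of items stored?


Total items = chunks * items_per_chunk
= 6 * 3
= 18


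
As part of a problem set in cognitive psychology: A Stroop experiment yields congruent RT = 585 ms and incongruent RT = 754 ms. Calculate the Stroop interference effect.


Stroop effect = RT(incongruent) - RT(congruent)
= 754 - 585
= 169 ms


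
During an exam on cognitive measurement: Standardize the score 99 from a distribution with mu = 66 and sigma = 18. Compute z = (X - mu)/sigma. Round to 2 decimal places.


z = (X - mu) / sigma
= (99 - 66) / 18
= 33 / 18
= 1.83


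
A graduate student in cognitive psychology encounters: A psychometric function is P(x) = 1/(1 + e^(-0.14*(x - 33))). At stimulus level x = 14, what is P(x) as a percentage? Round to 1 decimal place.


P(x) = 1/(1 + e^(-0.14*(14 - 33)))
Exponent = -0.14 * -19 = 2.66
e^(2.66) = 14.296289
P = 1/(1 + 14.296289) = 0.065375
Percentage = 6.5


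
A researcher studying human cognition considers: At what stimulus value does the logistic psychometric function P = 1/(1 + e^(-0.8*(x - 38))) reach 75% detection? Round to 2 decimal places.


At P = 0.75: 0.75 = 1/(1 + e^(-k*(x-x0)))
Solving: e^(-k*(x-x0)) = 1/3
x = x0 + ln(3)/k
ln(3) = 1.0986
x = 38 + 1.0986/0.8
= 38 + 1.3732
= 39.37


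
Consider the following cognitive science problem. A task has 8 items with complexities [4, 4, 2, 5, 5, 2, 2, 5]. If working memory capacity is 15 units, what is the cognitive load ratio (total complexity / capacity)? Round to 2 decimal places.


Total complexity = 4 + 4 + 2 + 5 + 5 + 2 + 2 + 5 = 29
Load = total / capacity = 29 / 15
= 1.93


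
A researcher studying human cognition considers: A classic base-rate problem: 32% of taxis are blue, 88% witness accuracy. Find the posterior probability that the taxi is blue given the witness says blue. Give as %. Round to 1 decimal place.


P(blue | says blue) = P(says blue | blue)*P(blue) / [P(says blue | blue)*P(blue) + P(says blue | not blue)*P(not blue)]
Numerator = 0.88 * 0.32 = 0.2816
False identification = 0.12 * 0.68 = 0.0816
P = 0.2816 / (0.2816 + 0.0816)
= 0.2816 / 0.3632
As percentage = 77.5


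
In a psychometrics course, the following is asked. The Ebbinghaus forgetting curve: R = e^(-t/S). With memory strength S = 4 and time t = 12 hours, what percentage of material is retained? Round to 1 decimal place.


R = e^(-t/S)
-t/S = -12/4 = -3.0
R = e^(-3.0) = 0.049787
Percentage = 0.049787 * 100
= 5.0


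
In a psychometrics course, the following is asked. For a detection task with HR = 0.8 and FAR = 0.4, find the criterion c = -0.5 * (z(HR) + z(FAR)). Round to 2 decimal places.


c = -0.5 * (z(HR) + z(FAR))
z(0.8) = 0.8416
z(0.4) = -0.2533
c = -0.5 * (0.8416 + -0.2533)
= -0.5 * 0.5883
= -0.29


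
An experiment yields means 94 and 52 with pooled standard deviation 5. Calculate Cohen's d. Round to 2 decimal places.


Cohen's d = (M1 - M2) / S_pooled
= (94 - 52) / 5
= 42 / 5
= 8.40


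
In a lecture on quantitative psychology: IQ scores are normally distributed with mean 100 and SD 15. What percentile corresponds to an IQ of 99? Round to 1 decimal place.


z = (IQ - mean) / SD
z = (99 - 100) / 15 = -0.0667
Percentile = Phi(-0.0667) * 100
Phi(-0.0667) = 0.47341
= 47.3


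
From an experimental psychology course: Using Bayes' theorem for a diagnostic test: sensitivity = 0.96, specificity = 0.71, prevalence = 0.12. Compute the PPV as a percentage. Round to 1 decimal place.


PPV = (sens * prev) / (sens * prev + (1-spec) * (1-prev))
Numerator = 0.96 * 0.12 = 0.1152
P(positive and no disease) = (1 - spec) * (1 - prev) = (1 - 0.71) * (1 - 0.12) = 0.2552
Denominator = 0.1152 + 0.2552 = 0.3704
PPV = 0.1152 / 0.3704 = 0.311015
As percentage = 31.1


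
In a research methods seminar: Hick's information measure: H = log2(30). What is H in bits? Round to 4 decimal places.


H = log2(n)
H = log2(30)
= 4.9069


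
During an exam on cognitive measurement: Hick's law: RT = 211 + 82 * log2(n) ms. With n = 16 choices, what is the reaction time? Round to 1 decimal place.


RT = 211 + 82 * log2(16)
log2(16) = 4.0
RT = 211 + 82 * 4.0
= 211 + 328.0
= 539.0 ms


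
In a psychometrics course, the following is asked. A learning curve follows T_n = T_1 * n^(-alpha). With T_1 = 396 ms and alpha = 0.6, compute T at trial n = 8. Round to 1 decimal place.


T_n = 396 * 8^(-0.6)
8^(-0.6) = 0.287175
T_n = 396 * 0.287175
= 113.7 ms


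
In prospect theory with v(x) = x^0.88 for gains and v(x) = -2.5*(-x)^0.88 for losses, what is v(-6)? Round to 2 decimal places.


Since x = -6 < 0, use v(x) = -lambda*(-x)^alpha
(-x) = 6
6^0.88 = 4.8392
v(-6) = -2.5 * 4.8392
= -12.10
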